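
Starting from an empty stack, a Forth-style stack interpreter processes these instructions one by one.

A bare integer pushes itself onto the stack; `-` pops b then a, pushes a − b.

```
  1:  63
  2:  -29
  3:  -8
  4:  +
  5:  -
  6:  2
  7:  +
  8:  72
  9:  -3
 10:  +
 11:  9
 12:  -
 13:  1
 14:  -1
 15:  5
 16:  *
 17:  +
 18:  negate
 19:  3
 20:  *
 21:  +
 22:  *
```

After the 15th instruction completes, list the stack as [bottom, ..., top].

[102, 60, 1, -1, 5]

63  : [63]
-29 : [63, -29]
-8  : [63, -29, -8]
+   : [63, -37]
-   : [100]
2   : [100, 2]
+   : [102]
72  : [102, 72]
-3  : [102, 72, -3]
+   : [102, 69]
9   : [102, 69, 9]
-   : [102, 60]
1   : [102, 60, 1]
-1  : [102, 60, 1, -1]
5   : [102, 60, 1, -1, 5]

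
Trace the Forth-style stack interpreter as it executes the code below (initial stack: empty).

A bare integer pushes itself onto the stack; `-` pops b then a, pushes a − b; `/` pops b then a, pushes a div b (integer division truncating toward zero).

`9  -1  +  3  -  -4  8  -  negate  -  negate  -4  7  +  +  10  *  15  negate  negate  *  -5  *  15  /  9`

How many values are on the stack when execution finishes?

2

9      : [9]
-1     : [9, -1]
+      : [8]
3      : [8, 3]
-      : [5]
-4     : [5, -4]
8      : [5, -4, 8]
-      : [5, -12]
negate : [5, 12]
-      : [-7]
negate : [7]
-4     : [7, -4]
7      : [7, -4, 7]
+      : [7, 3]
+      : [10]
10     : [10, 10]
*      : [100]
15     : [100, 15]
negate : [100, -15]
negate : [100, 15]
*      : [1500]
-5     : [1500, -5]
*      : [-7500]
15     : [-7500, 15]
/      : [-500]
9      : [-500, 9]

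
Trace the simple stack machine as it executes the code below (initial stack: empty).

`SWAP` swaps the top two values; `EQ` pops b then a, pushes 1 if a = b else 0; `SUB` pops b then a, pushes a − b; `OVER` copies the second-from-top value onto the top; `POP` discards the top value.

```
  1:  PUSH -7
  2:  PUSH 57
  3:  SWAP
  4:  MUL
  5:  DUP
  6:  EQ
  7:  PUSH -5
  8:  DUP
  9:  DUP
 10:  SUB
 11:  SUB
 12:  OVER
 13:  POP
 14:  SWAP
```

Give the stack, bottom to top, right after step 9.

PUSH -7 : -7
PUSH 57 : -7 57
SWAP    : 57 -7
MUL     : -399
DUP     : -399 -399
EQ      : 1
PUSH -5 : 1 -5
DUP     : 1 -5 -5
DUP     : 1 -5 -5 -5

[1, -5, -5, -5]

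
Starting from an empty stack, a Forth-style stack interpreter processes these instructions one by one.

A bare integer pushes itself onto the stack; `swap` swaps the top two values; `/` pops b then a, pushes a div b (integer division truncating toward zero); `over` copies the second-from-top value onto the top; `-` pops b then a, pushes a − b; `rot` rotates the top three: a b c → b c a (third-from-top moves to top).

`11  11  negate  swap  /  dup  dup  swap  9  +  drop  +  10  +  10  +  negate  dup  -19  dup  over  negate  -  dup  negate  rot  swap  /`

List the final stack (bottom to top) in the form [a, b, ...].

[-18, -18, -38, 0]

11     → 11
11     → 11 11
negate → 11 -11
swap   → -11 11
/      → -1
dup    → -1 -1
dup    → -1 -1 -1
swap   → -1 -1 -1
9      → -1 -1 -1 9
+      → -1 -1 8
drop   → -1 -1
+      → -2
10     → -2 10
+      → 8
10     → 8 10
+      → 18
negate → -18
dup    → -18 -18
-19    → -18 -18 -19
dup    → -18 -18 -19 -19
over   → -18 -18 -19 -19 -19
negate → -18 -18 -19 -19 19
-      → -18 -18 -19 -38
dup    → -18 -18 -19 -38 -38
negate → -18 -18 -19 -38 38
rot    → -18 -18 -38 38 -19
swap   → -18 -18 -38 -19 38
/      → -18 -18 -38 0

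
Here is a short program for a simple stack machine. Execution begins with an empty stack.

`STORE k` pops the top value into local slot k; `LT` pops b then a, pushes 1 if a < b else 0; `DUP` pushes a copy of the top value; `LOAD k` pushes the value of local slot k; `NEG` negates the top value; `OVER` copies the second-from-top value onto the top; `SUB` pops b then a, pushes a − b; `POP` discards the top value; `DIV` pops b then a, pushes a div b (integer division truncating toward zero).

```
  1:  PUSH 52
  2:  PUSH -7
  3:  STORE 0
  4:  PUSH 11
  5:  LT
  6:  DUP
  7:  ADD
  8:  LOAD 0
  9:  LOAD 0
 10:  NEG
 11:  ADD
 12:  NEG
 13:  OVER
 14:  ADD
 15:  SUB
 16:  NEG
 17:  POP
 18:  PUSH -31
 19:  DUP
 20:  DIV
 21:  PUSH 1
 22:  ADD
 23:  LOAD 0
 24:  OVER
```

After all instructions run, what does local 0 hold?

-7

PUSH 52  -> [52]
PUSH -7  -> [52, -7]
STORE 0  -> [52]
PUSH 11  -> [52, 11]
LT       -> [0]
DUP      -> [0, 0]
ADD      -> [0]
LOAD 0   -> [0, -7]
LOAD 0   -> [0, -7, -7]
NEG      -> [0, -7, 7]
ADD      -> [0, 0]
NEG      -> [0, 0]
OVER     -> [0, 0, 0]
ADD      -> [0, 0]
SUB      -> [0]
NEG      -> [0]
POP      -> []
PUSH -31 -> [-31]
DUP      -> [-31, -31]
DIV      -> [1]
PUSH 1   -> [1, 1]
ADD      -> [2]
LOAD 0   -> [2, -7]
OVER     -> [2, -7, 2]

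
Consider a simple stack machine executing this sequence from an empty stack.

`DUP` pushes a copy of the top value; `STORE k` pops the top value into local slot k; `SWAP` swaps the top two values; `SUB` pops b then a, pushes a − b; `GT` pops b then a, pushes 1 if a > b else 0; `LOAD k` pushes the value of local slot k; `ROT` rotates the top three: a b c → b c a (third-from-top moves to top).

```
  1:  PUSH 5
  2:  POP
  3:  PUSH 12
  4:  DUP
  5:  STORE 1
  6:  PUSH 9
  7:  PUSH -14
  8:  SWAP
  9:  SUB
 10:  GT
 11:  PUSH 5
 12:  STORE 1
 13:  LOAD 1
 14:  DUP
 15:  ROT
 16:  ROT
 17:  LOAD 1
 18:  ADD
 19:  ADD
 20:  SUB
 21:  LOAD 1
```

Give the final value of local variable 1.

5

PUSH 5    [5]
POP       []
PUSH 12   [12]
DUP       [12, 12]
STORE 1   [12]
PUSH 9    [12, 9]
PUSH -14  [12, 9, -14]
SWAP      [12, -14, 9]
SUB       [12, -23]
GT        [1]
PUSH 5    [1, 5]
STORE 1   [1]
LOAD 1    [1, 5]
DUP       [1, 5, 5]
ROT       [5, 5, 1]
ROT       [5, 1, 5]
LOAD 1    [5, 1, 5, 5]
ADD       [5, 1, 10]
ADD       [5, 11]
SUB       [-6]
LOAD 1    [-6, 5]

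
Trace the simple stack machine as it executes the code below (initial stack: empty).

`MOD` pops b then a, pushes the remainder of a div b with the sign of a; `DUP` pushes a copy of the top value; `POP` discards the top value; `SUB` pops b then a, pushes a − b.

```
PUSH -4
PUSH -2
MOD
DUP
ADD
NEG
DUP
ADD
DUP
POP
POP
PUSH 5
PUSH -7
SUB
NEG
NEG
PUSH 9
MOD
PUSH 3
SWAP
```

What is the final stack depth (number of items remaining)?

PUSH -4 → -4
PUSH -2 → -4 -2
MOD     → 0
DUP     → 0 0
ADD     → 0
NEG     → 0
DUP     → 0 0
ADD     → 0
DUP     → 0 0
POP     → 0
POP     → (empty)
PUSH 5  → 5
PUSH -7 → 5 -7
SUB     → 12
NEG     → -12
NEG     → 12
PUSH 9  → 12 9
MOD     → 3
PUSH 3  → 3 3
SWAP    → 3 3

2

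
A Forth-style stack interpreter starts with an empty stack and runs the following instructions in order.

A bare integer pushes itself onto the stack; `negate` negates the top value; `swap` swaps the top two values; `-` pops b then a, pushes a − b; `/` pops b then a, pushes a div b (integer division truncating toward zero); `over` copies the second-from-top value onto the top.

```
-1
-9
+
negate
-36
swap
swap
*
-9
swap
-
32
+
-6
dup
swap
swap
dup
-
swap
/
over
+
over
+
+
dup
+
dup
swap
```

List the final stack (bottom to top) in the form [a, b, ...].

-1      -1
-9      -1 -9
+       -10
negate  10
-36     10 -36
swap    -36 10
swap    10 -36
*       -360
-9      -360 -9
swap    -9 -360
-       351
32      351 32
+       383
-6      383 -6
dup     383 -6 -6
swap    383 -6 -6
swap    383 -6 -6
dup     383 -6 -6 -6
-       383 -6 0
swap    383 0 -6
/       383 0
over    383 0 383
+       383 383
over    383 383 383
+       383 766
+       1149
dup     1149 1149
+       2298
dup     2298 2298
swap    2298 2298

[2298, 2298]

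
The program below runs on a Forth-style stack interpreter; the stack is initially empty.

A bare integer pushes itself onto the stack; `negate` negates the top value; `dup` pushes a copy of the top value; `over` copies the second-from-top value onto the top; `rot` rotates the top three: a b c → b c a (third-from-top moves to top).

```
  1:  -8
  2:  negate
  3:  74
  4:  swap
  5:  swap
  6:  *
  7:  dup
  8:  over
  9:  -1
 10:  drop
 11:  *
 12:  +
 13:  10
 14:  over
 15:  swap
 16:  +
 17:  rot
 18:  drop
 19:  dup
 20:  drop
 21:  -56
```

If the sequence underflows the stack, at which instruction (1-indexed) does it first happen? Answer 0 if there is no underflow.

-8     -> -8
negate -> 8
74     -> 8 74
swap   -> 74 8
swap   -> 8 74
*      -> 592
dup    -> 592 592
over   -> 592 592 592
-1     -> 592 592 592 -1
drop   -> 592 592 592
*      -> 592 350464
+      -> 351056
10     -> 351056 10
over   -> 351056 10 351056
swap   -> 351056 351056 10
+      -> 351056 351066
rot  — needs 3 operands, stack has 2 → underflow

17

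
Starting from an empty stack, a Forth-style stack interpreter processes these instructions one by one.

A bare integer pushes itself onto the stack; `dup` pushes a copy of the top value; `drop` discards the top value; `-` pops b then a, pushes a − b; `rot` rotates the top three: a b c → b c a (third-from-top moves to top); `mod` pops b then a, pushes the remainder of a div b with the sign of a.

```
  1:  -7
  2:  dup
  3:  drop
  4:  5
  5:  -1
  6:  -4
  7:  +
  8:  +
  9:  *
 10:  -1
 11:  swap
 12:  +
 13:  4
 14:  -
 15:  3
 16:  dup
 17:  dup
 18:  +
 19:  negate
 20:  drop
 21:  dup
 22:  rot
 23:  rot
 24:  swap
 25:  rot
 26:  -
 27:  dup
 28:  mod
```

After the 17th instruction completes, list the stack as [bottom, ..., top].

-7    [-7]
dup   [-7, -7]
drop  [-7]
5     [-7, 5]
-1    [-7, 5, -1]
-4    [-7, 5, -1, -4]
+     [-7, 5, -5]
+     [-7, 0]
*     [0]
-1    [0, -1]
swap  [-1, 0]
+     [-1]
4     [-1, 4]
-     [-5]
3     [-5, 3]
dup   [-5, 3, 3]
dup   [-5, 3, 3, 3]

[-5, 3, 3, 3]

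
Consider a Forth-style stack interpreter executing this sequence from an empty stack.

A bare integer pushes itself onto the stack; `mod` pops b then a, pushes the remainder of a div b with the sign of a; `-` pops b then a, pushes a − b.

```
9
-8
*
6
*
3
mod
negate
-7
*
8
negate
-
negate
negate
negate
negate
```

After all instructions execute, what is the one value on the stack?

9      : [9]
-8     : [9, -8]
*      : [-72]
6      : [-72, 6]
*      : [-432]
3      : [-432, 3]
mod    : [0]
negate : [0]
-7     : [0, -7]
*      : [0]
8      : [0, 8]
negate : [0, -8]
-      : [8]
negate : [-8]
negate : [8]
negate : [-8]
negate : [8]

8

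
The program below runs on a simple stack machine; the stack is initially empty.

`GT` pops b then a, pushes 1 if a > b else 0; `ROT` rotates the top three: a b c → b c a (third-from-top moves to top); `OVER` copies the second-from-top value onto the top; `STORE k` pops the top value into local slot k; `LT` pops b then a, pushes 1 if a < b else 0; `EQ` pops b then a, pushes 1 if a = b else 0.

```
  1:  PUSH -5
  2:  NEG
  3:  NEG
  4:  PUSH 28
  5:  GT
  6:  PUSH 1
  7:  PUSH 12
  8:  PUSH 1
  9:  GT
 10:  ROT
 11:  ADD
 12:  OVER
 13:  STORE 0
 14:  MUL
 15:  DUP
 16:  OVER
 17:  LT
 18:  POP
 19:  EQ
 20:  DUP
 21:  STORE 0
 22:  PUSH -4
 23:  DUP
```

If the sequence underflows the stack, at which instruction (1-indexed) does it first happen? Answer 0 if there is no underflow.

PUSH -5 → -5
NEG     → 5
NEG     → -5
PUSH 28 → -5 28
GT      → 0
PUSH 1  → 0 1
PUSH 12 → 0 1 12
PUSH 1  → 0 1 12 1
GT      → 0 1 1
ROT     → 1 1 0
ADD     → 1 1
OVER    → 1 1 1
STORE 0 → 1 1
MUL     → 1
DUP     → 1 1
OVER    → 1 1 1
LT      → 1 0
POP     → 1
EQ  — needs 2 operands, stack has 1 → underflow

19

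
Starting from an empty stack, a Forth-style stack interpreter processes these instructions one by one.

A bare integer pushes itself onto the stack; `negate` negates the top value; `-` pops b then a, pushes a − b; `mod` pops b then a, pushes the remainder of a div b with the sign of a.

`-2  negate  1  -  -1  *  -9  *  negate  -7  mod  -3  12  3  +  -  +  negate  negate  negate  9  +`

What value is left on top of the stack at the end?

29

-2     → -2
negate → 2
1      → 2 1
-      → 1
-1     → 1 -1
*      → -1
-9     → -1 -9
*      → 9
negate → -9
-7     → -9 -7
mod    → -2
-3     → -2 -3
12     → -2 -3 12
3      → -2 -3 12 3
+      → -2 -3 15
-      → -2 -18
+      → -20
negate → 20
negate → -20
negate → 20
9      → 20 9
+      → 29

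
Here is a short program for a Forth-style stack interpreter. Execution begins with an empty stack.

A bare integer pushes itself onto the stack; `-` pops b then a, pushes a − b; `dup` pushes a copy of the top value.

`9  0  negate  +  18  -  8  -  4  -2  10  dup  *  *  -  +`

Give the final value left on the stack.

9      -> 9
0      -> 9 0
negate -> 9 0
+      -> 9
18     -> 9 18
-      -> -9
8      -> -9 8
-      -> -17
4      -> -17 4
-2     -> -17 4 -2
10     -> -17 4 -2 10
dup    -> -17 4 -2 10 10
*      -> -17 4 -2 100
*      -> -17 4 -200
-      -> -17 204
+      -> 187

187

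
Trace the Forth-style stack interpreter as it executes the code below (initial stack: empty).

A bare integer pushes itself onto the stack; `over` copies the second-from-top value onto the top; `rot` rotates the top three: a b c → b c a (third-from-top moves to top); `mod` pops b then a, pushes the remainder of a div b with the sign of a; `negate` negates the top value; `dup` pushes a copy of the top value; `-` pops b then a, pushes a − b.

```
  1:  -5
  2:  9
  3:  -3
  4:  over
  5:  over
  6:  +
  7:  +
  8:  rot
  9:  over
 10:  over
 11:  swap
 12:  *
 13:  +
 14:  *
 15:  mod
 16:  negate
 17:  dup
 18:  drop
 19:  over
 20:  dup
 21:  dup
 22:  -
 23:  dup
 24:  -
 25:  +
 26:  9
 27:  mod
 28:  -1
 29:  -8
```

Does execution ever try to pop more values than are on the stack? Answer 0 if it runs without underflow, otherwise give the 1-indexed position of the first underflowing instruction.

19

-5     : [-5]
9      : [-5, 9]
-3     : [-5, 9, -3]
over   : [-5, 9, -3, 9]
over   : [-5, 9, -3, 9, -3]
+      : [-5, 9, -3, 6]
+      : [-5, 9, 3]
rot    : [9, 3, -5]
over   : [9, 3, -5, 3]
over   : [9, 3, -5, 3, -5]
swap   : [9, 3, -5, -5, 3]
*      : [9, 3, -5, -15]
+      : [9, 3, -20]
*      : [9, -60]
mod    : [9]
negate : [-9]
dup    : [-9, -9]
drop   : [-9]
over  — needs 2 operands, stack has 1 → underflow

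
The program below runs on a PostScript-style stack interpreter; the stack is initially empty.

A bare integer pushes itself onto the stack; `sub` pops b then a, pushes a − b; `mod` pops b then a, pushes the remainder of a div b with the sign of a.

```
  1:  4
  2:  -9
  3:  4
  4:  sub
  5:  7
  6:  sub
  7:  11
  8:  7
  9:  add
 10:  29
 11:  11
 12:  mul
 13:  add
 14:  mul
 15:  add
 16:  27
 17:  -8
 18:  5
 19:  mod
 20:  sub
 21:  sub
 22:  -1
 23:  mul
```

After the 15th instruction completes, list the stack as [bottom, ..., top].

[-6736]

4   : 4
-9  : 4 -9
4   : 4 -9 4
sub : 4 -13
7   : 4 -13 7
sub : 4 -20
11  : 4 -20 11
7   : 4 -20 11 7
add : 4 -20 18
29  : 4 -20 18 29
11  : 4 -20 18 29 11
mul : 4 -20 18 319
add : 4 -20 337
mul : 4 -6740
add : -6736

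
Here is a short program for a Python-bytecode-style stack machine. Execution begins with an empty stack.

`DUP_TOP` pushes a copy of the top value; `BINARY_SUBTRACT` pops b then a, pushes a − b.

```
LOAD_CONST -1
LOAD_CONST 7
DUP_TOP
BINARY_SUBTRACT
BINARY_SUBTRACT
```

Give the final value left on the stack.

-1

LOAD_CONST -1    -1
LOAD_CONST 7     -1 7
DUP_TOP          -1 7 7
BINARY_SUBTRACT  -1 0
BINARY_SUBTRACT  -1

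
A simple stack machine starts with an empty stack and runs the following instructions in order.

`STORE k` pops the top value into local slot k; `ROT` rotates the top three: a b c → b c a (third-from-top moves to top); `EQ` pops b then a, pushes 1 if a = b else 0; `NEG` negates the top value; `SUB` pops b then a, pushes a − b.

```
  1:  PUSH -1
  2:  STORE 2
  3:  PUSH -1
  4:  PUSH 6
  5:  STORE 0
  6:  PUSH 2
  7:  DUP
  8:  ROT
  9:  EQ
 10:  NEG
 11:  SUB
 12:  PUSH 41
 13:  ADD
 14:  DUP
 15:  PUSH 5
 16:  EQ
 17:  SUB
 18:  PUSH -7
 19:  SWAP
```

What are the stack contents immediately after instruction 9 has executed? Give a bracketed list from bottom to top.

PUSH -1 -> -1
STORE 2 -> (empty)
PUSH -1 -> -1
PUSH 6  -> -1 6
STORE 0 -> -1
PUSH 2  -> -1 2
DUP     -> -1 2 2
ROT     -> 2 2 -1
EQ      -> 2 0

[2, 0]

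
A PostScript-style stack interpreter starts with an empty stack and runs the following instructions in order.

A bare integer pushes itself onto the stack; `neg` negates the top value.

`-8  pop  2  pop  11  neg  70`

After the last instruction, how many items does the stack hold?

2

-8  -> -8
pop -> (empty)
2   -> 2
pop -> (empty)
11  -> 11
neg -> -11
70  -> -11 70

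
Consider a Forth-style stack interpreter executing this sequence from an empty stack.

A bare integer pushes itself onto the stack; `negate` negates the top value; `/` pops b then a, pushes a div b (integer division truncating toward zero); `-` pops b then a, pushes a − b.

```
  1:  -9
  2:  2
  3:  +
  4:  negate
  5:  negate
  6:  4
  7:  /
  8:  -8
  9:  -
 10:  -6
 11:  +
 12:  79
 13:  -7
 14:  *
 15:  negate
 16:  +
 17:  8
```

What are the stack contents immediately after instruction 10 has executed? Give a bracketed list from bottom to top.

-9      -9
2       -9 2
+       -7
negate  7
negate  -7
4       -7 4
/       -1
-8      -1 -8
-       7
-6      7 -6

[7, -6]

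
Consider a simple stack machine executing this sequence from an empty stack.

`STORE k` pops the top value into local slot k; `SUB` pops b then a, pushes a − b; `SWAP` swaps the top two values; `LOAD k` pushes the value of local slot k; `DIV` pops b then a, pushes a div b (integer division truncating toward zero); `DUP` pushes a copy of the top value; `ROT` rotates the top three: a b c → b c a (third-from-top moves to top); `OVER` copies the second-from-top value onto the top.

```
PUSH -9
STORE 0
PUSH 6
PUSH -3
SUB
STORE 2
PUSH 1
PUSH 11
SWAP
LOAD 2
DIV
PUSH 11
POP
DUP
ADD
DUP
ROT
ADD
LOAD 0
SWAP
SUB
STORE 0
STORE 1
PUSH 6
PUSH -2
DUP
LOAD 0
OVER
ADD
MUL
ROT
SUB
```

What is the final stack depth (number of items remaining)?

2

PUSH -9 : [-9]
STORE 0 : []
PUSH 6  : [6]
PUSH -3 : [6, -3]
SUB     : [9]
STORE 2 : []
PUSH 1  : [1]
PUSH 11 : [1, 11]
SWAP    : [11, 1]
LOAD 2  : [11, 1, 9]
DIV     : [11, 0]
PUSH 11 : [11, 0, 11]
POP     : [11, 0]
DUP     : [11, 0, 0]
ADD     : [11, 0]
DUP     : [11, 0, 0]
ROT     : [0, 0, 11]
ADD     : [0, 11]
LOAD 0  : [0, 11, -9]
SWAP    : [0, -9, 11]
SUB     : [0, -20]
STORE 0 : [0]
STORE 1 : []
PUSH 6  : [6]
PUSH -2 : [6, -2]
DUP     : [6, -2, -2]
LOAD 0  : [6, -2, -2, -20]
OVER    : [6, -2, -2, -20, -2]
ADD     : [6, -2, -2, -22]
MUL     : [6, -2, 44]
ROT     : [-2, 44, 6]
SUB     : [-2, 38]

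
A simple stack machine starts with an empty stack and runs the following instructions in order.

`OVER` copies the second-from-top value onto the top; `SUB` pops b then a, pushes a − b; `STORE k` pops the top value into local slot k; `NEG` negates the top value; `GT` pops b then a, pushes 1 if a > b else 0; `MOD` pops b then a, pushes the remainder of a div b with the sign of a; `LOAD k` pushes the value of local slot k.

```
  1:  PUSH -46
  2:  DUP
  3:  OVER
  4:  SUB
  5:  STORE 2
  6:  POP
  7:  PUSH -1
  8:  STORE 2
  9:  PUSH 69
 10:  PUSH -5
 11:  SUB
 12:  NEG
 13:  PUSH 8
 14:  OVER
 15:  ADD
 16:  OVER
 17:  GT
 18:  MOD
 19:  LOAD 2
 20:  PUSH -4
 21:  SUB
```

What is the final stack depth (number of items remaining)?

PUSH -46 -> [-46]
DUP      -> [-46, -46]
OVER     -> [-46, -46, -46]
SUB      -> [-46, 0]
STORE 2  -> [-46]
POP      -> []
PUSH -1  -> [-1]
STORE 2  -> []
PUSH 69  -> [69]
PUSH -5  -> [69, -5]
SUB      -> [74]
NEG      -> [-74]
PUSH 8   -> [-74, 8]
OVER     -> [-74, 8, -74]
ADD      -> [-74, -66]
OVER     -> [-74, -66, -74]
GT       -> [-74, 1]
MOD      -> [0]
LOAD 2   -> [0, -1]
PUSH -4  -> [0, -1, -4]
SUB      -> [0, 3]

2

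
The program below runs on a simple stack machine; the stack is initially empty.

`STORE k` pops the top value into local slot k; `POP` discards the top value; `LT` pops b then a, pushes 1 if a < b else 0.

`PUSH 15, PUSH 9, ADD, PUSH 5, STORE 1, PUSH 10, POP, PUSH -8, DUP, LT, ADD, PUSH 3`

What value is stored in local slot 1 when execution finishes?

PUSH 15 → 15
PUSH 9  → 15 9
ADD     → 24
PUSH 5  → 24 5
STORE 1 → 24
PUSH 10 → 24 10
POP     → 24
PUSH -8 → 24 -8
DUP     → 24 -8 -8
LT      → 24 0
ADD     → 24
PUSH 3  → 24 3

5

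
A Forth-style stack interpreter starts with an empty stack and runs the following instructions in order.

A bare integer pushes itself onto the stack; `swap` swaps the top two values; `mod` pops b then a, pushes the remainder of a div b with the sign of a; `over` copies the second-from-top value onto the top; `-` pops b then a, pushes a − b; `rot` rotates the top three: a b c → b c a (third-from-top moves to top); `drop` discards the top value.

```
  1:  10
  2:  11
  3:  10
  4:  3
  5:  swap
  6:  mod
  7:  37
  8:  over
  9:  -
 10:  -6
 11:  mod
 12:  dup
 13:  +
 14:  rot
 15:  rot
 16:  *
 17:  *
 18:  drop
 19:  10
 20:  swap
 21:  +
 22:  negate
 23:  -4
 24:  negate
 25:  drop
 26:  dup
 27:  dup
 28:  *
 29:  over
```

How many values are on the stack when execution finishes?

10      10
11      10 11
10      10 11 10
3       10 11 10 3
swap    10 11 3 10
mod     10 11 3
37      10 11 3 37
over    10 11 3 37 3
-       10 11 3 34
-6      10 11 3 34 -6
mod     10 11 3 4
dup     10 11 3 4 4
+       10 11 3 8
rot     10 3 8 11
rot     10 8 11 3
*       10 8 33
*       10 264
drop    10
10      10 10
swap    10 10
+       20
negate  -20
-4      -20 -4
negate  -20 4
drop    -20
dup     -20 -20
dup     -20 -20 -20
*       -20 400
over    -20 400 -20

3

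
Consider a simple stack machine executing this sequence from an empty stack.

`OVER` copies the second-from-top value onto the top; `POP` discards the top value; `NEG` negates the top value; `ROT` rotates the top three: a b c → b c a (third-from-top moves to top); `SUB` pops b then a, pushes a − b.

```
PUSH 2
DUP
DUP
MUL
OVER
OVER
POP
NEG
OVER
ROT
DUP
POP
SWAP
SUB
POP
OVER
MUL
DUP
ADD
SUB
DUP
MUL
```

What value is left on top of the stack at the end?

PUSH 2 : 2
DUP    : 2 2
DUP    : 2 2 2
MUL    : 2 4
OVER   : 2 4 2
OVER   : 2 4 2 4
POP    : 2 4 2
NEG    : 2 4 -2
OVER   : 2 4 -2 4
ROT    : 2 -2 4 4
DUP    : 2 -2 4 4 4
POP    : 2 -2 4 4
SWAP   : 2 -2 4 4
SUB    : 2 -2 0
POP    : 2 -2
OVER   : 2 -2 2
MUL    : 2 -4
DUP    : 2 -4 -4
ADD    : 2 -8
SUB    : 10
DUP    : 10 10
MUL    : 100

100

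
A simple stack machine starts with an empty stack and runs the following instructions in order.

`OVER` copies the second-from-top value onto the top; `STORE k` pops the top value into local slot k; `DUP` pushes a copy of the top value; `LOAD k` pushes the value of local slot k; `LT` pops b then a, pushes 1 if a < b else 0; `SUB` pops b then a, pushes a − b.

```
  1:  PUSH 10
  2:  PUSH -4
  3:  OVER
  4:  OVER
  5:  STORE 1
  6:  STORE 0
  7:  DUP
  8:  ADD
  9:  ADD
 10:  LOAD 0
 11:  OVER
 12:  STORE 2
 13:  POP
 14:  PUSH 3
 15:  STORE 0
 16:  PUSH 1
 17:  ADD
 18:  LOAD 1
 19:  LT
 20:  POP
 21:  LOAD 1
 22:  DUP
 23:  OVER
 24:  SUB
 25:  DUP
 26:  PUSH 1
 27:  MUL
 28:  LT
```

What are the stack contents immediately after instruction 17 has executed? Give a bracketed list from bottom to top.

[3]

PUSH 10 → 10
PUSH -4 → 10 -4
OVER    → 10 -4 10
OVER    → 10 -4 10 -4
STORE 1 → 10 -4 10
STORE 0 → 10 -4
DUP     → 10 -4 -4
ADD     → 10 -8
ADD     → 2
LOAD 0  → 2 10
OVER    → 2 10 2
STORE 2 → 2 10
POP     → 2
PUSH 3  → 2 3
STORE 0 → 2
PUSH 1  → 2 1
ADD     → 3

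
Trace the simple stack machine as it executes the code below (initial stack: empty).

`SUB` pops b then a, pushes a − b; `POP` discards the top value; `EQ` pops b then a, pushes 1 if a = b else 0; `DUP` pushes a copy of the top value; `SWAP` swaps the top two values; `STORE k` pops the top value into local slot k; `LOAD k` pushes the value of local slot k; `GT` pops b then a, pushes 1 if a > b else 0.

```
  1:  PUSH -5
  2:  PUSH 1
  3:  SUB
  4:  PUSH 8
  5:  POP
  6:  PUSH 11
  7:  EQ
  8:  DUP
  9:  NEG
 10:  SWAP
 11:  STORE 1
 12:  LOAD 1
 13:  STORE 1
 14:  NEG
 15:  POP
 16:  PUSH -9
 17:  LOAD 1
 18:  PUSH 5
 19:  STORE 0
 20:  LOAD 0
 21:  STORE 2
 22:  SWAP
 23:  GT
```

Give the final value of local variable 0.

PUSH -5  [-5]
PUSH 1   [-5, 1]
SUB      [-6]
PUSH 8   [-6, 8]
POP      [-6]
PUSH 11  [-6, 11]
EQ       [0]
DUP      [0, 0]
NEG      [0, 0]
SWAP     [0, 0]
STORE 1  [0]
LOAD 1   [0, 0]
STORE 1  [0]
NEG      [0]
POP      []
PUSH -9  [-9]
LOAD 1   [-9, 0]
PUSH 5   [-9, 0, 5]
STORE 0  [-9, 0]
LOAD 0   [-9, 0, 5]
STORE 2  [-9, 0]
SWAP     [0, -9]
GT       [1]

5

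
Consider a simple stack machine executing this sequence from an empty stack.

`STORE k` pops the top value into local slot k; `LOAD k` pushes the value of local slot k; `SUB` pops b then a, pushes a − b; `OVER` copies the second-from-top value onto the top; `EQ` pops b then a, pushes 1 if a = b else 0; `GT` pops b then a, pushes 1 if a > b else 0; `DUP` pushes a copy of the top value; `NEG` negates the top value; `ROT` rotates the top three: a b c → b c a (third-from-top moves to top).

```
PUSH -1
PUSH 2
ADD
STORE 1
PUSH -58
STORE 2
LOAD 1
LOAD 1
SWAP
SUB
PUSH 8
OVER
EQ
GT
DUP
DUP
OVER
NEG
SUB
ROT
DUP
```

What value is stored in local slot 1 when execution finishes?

PUSH -1  : -1
PUSH 2   : -1 2
ADD      : 1
STORE 1  : (empty)
PUSH -58 : -58
STORE 2  : (empty)
LOAD 1   : 1
LOAD 1   : 1 1
SWAP     : 1 1
SUB      : 0
PUSH 8   : 0 8
OVER     : 0 8 0
EQ       : 0 0
GT       : 0
DUP      : 0 0
DUP      : 0 0 0
OVER     : 0 0 0 0
NEG      : 0 0 0 0
SUB      : 0 0 0
ROT      : 0 0 0
DUP      : 0 0 0 0

1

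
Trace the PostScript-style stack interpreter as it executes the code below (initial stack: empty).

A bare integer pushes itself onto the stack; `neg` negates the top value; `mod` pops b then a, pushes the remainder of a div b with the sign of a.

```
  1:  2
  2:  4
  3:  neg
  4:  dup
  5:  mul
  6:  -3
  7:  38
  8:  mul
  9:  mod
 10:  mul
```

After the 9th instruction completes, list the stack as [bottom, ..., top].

2   -> 2
4   -> 2 4
neg -> 2 -4
dup -> 2 -4 -4
mul -> 2 16
-3  -> 2 16 -3
38  -> 2 16 -3 38
mul -> 2 16 -114
mod -> 2 16

[2, 16]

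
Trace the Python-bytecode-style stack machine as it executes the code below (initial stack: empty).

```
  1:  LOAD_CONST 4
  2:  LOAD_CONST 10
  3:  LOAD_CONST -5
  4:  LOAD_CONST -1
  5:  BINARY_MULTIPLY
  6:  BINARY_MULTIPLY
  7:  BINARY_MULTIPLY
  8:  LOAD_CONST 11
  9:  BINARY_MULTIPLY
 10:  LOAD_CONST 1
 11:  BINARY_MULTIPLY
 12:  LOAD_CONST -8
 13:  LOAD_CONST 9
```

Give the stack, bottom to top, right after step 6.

[4, 50]

LOAD_CONST 4    : 4
LOAD_CONST 10   : 4 10
LOAD_CONST -5   : 4 10 -5
LOAD_CONST -1   : 4 10 -5 -1
BINARY_MULTIPLY : 4 10 5
BINARY_MULTIPLY : 4 50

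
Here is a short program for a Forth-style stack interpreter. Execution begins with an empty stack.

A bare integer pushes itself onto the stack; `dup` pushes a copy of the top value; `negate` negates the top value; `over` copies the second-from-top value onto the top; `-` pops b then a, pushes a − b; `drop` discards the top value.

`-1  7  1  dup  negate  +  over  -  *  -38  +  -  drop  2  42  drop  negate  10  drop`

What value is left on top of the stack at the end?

-1     → [-1]
7      → [-1, 7]
1      → [-1, 7, 1]
dup    → [-1, 7, 1, 1]
negate → [-1, 7, 1, -1]
+      → [-1, 7, 0]
over   → [-1, 7, 0, 7]
-      → [-1, 7, -7]
*      → [-1, -49]
-38    → [-1, -49, -38]
+      → [-1, -87]
-      → [86]
drop   → []
2      → [2]
42     → [2, 42]
drop   → [2]
negate → [-2]
10     → [-2, 10]
drop   → [-2]

-2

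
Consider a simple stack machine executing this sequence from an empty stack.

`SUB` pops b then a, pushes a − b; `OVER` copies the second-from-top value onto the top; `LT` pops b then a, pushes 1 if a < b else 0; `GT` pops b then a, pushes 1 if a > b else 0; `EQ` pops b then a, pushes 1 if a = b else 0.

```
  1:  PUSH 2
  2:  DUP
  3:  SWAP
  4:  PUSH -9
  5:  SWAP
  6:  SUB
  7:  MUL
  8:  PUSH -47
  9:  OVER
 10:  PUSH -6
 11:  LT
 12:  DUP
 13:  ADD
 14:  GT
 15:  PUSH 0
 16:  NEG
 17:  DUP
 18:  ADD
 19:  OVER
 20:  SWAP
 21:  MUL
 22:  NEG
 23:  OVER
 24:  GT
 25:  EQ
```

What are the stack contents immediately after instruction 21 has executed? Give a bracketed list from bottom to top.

[-22, 0, 0]

PUSH 2   → [2]
DUP      → [2, 2]
SWAP     → [2, 2]
PUSH -9  → [2, 2, -9]
SWAP     → [2, -9, 2]
SUB      → [2, -11]
MUL      → [-22]
PUSH -47 → [-22, -47]
OVER     → [-22, -47, -22]
PUSH -6  → [-22, -47, -22, -6]
LT       → [-22, -47, 1]
DUP      → [-22, -47, 1, 1]
ADD      → [-22, -47, 2]
GT       → [-22, 0]
PUSH 0   → [-22, 0, 0]
NEG      → [-22, 0, 0]
DUP      → [-22, 0, 0, 0]
ADD      → [-22, 0, 0]
OVER     → [-22, 0, 0, 0]
SWAP     → [-22, 0, 0, 0]
MUL      → [-22, 0, 0]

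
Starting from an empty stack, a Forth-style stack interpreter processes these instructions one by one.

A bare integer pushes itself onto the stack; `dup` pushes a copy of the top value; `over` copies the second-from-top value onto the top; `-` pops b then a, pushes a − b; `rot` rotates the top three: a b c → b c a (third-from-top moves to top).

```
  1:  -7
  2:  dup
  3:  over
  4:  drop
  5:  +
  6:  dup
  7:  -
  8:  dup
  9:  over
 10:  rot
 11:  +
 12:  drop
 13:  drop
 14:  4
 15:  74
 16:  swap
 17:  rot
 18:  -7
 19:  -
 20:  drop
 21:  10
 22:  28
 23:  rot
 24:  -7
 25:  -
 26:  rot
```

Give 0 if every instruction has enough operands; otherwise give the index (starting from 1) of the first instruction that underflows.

17

-7   → [-7]
dup  → [-7, -7]
over → [-7, -7, -7]
drop → [-7, -7]
+    → [-14]
dup  → [-14, -14]
-    → [0]
dup  → [0, 0]
over → [0, 0, 0]
rot  → [0, 0, 0]
+    → [0, 0]
drop → [0]
drop → []
4    → [4]
74   → [4, 74]
swap → [74, 4]
rot  — needs 3 operands, stack has 2 → underflow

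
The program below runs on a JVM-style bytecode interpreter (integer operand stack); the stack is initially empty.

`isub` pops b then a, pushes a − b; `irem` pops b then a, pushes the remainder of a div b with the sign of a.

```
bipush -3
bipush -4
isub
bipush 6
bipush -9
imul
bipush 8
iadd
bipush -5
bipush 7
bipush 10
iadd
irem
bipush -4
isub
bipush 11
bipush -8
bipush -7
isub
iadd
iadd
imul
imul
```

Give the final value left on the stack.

bipush -3 -> [-3]
bipush -4 -> [-3, -4]
isub      -> [1]
bipush 6  -> [1, 6]
bipush -9 -> [1, 6, -9]
imul      -> [1, -54]
bipush 8  -> [1, -54, 8]
iadd      -> [1, -46]
bipush -5 -> [1, -46, -5]
bipush 7  -> [1, -46, -5, 7]
bipush 10 -> [1, -46, -5, 7, 10]
iadd      -> [1, -46, -5, 17]
irem      -> [1, -46, -5]
bipush -4 -> [1, -46, -5, -4]
isub      -> [1, -46, -1]
bipush 11 -> [1, -46, -1, 11]
bipush -8 -> [1, -46, -1, 11, -8]
bipush -7 -> [1, -46, -1, 11, -8, -7]
isub      -> [1, -46, -1, 11, -1]
iadd      -> [1, -46, -1, 10]
iadd      -> [1, -46, 9]
imul      -> [1, -414]
imul      -> [-414]

-414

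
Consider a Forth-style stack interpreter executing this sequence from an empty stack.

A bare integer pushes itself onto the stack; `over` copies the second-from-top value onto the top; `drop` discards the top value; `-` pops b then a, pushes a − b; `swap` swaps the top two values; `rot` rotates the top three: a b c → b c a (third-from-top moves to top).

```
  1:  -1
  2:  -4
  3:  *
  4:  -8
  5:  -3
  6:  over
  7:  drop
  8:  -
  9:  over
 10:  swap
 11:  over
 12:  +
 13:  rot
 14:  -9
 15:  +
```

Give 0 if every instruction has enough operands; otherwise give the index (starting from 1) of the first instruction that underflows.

-1    -1
-4    -1 -4
*     4
-8    4 -8
-3    4 -8 -3
over  4 -8 -3 -8
drop  4 -8 -3
-     4 -5
over  4 -5 4
swap  4 4 -5
over  4 4 -5 4
+     4 4 -1
rot   4 -1 4
-9    4 -1 4 -9
+     4 -1 -5

0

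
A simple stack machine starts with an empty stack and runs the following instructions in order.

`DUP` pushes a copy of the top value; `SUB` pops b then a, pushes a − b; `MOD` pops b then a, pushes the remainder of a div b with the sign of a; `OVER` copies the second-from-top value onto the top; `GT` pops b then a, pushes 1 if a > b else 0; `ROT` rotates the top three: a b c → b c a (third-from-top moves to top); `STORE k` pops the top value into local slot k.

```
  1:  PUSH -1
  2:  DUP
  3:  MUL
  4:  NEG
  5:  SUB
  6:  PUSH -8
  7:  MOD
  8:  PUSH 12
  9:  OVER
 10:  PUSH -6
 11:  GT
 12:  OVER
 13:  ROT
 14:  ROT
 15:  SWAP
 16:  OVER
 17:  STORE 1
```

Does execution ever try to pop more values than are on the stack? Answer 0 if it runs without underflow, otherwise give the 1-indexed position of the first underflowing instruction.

PUSH -1 -> -1
DUP     -> -1 -1
MUL     -> 1
NEG     -> -1
SUB  — needs 2 operands, stack has 1 → underflow

5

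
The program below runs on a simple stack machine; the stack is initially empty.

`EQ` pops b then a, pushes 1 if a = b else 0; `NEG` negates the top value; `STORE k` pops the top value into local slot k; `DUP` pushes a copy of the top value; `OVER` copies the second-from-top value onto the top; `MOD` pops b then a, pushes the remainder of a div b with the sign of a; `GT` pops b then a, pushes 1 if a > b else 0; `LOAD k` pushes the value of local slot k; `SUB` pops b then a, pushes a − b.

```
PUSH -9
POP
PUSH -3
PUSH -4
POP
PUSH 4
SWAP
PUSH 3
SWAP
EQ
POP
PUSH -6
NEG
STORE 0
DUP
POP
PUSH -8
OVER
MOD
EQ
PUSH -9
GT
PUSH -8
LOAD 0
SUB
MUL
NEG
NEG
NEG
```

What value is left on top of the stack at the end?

14

PUSH -9 → [-9]
POP     → []
PUSH -3 → [-3]
PUSH -4 → [-3, -4]
POP     → [-3]
PUSH 4  → [-3, 4]
SWAP    → [4, -3]
PUSH 3  → [4, -3, 3]
SWAP    → [4, 3, -3]
EQ      → [4, 0]
POP     → [4]
PUSH -6 → [4, -6]
NEG     → [4, 6]
STORE 0 → [4]
DUP     → [4, 4]
POP     → [4]
PUSH -8 → [4, -8]
OVER    → [4, -8, 4]
MOD     → [4, 0]
EQ      → [0]
PUSH -9 → [0, -9]
GT      → [1]
PUSH -8 → [1, -8]
LOAD 0  → [1, -8, 6]
SUB     → [1, -14]
MUL     → [-14]
NEG     → [14]
NEG     → [-14]
NEG     → [14]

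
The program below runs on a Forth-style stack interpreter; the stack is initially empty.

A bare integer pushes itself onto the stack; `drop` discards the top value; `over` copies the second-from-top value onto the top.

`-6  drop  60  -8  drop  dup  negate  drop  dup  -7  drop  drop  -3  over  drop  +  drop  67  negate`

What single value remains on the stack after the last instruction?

-67

-6     : -6
drop   : (empty)
60     : 60
-8     : 60 -8
drop   : 60
dup    : 60 60
negate : 60 -60
drop   : 60
dup    : 60 60
-7     : 60 60 -7
drop   : 60 60
drop   : 60
-3     : 60 -3
over   : 60 -3 60
drop   : 60 -3
+      : 57
drop   : (empty)
67     : 67
negate : -67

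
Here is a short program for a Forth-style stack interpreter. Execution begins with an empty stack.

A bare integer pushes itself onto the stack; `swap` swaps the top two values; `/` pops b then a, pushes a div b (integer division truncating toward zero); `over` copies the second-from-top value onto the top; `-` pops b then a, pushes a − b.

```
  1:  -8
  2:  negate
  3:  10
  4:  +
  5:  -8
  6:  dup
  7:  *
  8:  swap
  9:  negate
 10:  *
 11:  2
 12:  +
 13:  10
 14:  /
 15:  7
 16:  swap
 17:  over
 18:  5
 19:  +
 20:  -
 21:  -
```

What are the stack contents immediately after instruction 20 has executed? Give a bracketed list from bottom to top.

[7, -127]

-8     -> [-8]
negate -> [8]
10     -> [8, 10]
+      -> [18]
-8     -> [18, -8]
dup    -> [18, -8, -8]
*      -> [18, 64]
swap   -> [64, 18]
negate -> [64, -18]
*      -> [-1152]
2      -> [-1152, 2]
+      -> [-1150]
10     -> [-1150, 10]
/      -> [-115]
7      -> [-115, 7]
swap   -> [7, -115]
over   -> [7, -115, 7]
5      -> [7, -115, 7, 5]
+      -> [7, -115, 12]
-      -> [7, -127]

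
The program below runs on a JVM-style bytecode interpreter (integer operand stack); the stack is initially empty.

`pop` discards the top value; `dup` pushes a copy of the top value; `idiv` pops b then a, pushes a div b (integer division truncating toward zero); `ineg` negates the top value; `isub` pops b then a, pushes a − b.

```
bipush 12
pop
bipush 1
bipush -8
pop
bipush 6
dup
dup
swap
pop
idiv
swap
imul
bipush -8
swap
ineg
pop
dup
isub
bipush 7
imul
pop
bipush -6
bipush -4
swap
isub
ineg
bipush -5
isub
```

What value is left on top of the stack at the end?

3

bipush 12  [12]
pop        []
bipush 1   [1]
bipush -8  [1, -8]
pop        [1]
bipush 6   [1, 6]
dup        [1, 6, 6]
dup        [1, 6, 6, 6]
swap       [1, 6, 6, 6]
pop        [1, 6, 6]
idiv       [1, 1]
swap       [1, 1]
imul       [1]
bipush -8  [1, -8]
swap       [-8, 1]
ineg       [-8, -1]
pop        [-8]
dup        [-8, -8]
isub       [0]
bipush 7   [0, 7]
imul       [0]
pop        []
bipush -6  [-6]
bipush -4  [-6, -4]
swap       [-4, -6]
isub       [2]
ineg       [-2]
bipush -5  [-2, -5]
isub       [3]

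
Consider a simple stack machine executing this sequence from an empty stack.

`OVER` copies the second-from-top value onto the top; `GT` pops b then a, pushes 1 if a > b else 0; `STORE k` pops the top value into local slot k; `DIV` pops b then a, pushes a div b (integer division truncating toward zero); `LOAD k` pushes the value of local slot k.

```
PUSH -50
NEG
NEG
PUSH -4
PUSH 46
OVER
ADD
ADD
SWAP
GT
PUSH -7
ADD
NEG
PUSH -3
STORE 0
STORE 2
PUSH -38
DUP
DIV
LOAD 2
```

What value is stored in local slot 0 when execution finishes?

-3

PUSH -50 -> -50
NEG      -> 50
NEG      -> -50
PUSH -4  -> -50 -4
PUSH 46  -> -50 -4 46
OVER     -> -50 -4 46 -4
ADD      -> -50 -4 42
ADD      -> -50 38
SWAP     -> 38 -50
GT       -> 1
PUSH -7  -> 1 -7
ADD      -> -6
NEG      -> 6
PUSH -3  -> 6 -3
STORE 0  -> 6
STORE 2  -> (empty)
PUSH -38 -> -38
DUP      -> -38 -38
DIV      -> 1
LOAD 2   -> 1 6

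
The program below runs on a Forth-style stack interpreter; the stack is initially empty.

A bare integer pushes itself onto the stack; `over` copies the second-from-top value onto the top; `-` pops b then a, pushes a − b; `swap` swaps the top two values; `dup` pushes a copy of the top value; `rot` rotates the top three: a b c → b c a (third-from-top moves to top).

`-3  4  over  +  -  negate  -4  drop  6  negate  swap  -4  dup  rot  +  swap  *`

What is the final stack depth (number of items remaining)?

-3     → [-3]
4      → [-3, 4]
over   → [-3, 4, -3]
+      → [-3, 1]
-      → [-4]
negate → [4]
-4     → [4, -4]
drop   → [4]
6      → [4, 6]
negate → [4, -6]
swap   → [-6, 4]
-4     → [-6, 4, -4]
dup    → [-6, 4, -4, -4]
rot    → [-6, -4, -4, 4]
+      → [-6, -4, 0]
swap   → [-6, 0, -4]
*      → [-6, 0]

2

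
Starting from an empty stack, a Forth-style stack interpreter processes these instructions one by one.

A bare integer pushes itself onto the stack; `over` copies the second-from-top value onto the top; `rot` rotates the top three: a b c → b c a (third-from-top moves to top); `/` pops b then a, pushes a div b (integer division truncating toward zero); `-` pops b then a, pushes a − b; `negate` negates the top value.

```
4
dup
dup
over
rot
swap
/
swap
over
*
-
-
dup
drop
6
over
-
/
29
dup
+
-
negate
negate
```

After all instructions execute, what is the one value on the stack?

4      -> 4
dup    -> 4 4
dup    -> 4 4 4
over   -> 4 4 4 4
rot    -> 4 4 4 4
swap   -> 4 4 4 4
/      -> 4 4 1
swap   -> 4 1 4
over   -> 4 1 4 1
*      -> 4 1 4
-      -> 4 -3
-      -> 7
dup    -> 7 7
drop   -> 7
6      -> 7 6
over   -> 7 6 7
-      -> 7 -1
/      -> -7
29     -> -7 29
dup    -> -7 29 29
+      -> -7 58
-      -> -65
negate -> 65
negate -> -65

-65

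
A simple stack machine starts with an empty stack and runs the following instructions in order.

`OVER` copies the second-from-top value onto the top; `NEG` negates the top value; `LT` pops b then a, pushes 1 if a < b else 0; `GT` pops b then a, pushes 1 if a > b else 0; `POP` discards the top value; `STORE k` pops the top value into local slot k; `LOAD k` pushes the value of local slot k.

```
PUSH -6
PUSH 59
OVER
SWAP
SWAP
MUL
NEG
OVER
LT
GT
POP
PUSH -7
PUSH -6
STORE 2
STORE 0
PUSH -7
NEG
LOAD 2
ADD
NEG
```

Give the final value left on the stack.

PUSH -6 : [-6]
PUSH 59 : [-6, 59]
OVER    : [-6, 59, -6]
SWAP    : [-6, -6, 59]
SWAP    : [-6, 59, -6]
MUL     : [-6, -354]
NEG     : [-6, 354]
OVER    : [-6, 354, -6]
LT      : [-6, 0]
GT      : [0]
POP     : []
PUSH -7 : [-7]
PUSH -6 : [-7, -6]
STORE 2 : [-7]
STORE 0 : []
PUSH -7 : [-7]
NEG     : [7]
LOAD 2  : [7, -6]
ADD     : [1]
NEG     : [-1]

-1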